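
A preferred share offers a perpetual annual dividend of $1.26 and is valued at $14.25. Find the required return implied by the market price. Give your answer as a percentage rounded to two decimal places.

P = C/r ⇒ r = C/P = $1.26/$14.25 = 0.088421

8.84%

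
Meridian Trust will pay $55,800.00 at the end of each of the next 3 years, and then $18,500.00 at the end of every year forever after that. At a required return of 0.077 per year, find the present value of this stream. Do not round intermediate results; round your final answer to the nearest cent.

$336908.19

PV of 3-year annuity: $55,800.00 × [1 − (1+0.077)^−3] / 0.077 = 144584.00899
Perpetuity value at year 3: $18,500.00 / 0.077 = 240259.74026
PV of perpetuity: 240259.74026 / (1+0.077)^3 = 192324.18173
Total PV = 144584.00899 + 192324.18173 = 336908.19071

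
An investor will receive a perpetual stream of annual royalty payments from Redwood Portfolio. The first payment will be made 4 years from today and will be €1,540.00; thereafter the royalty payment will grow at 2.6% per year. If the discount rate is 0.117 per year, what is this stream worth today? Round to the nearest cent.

Value at end of year 3: C₁ / (r − g) = €1,540.00 / (0.117 − 0.026) = €16,923.0769
Discount to today: PV = €16,923.0769 / (1 + 0.117)^3 = €16,923.0769 / 1.393669 = €12,142.83

€12142.83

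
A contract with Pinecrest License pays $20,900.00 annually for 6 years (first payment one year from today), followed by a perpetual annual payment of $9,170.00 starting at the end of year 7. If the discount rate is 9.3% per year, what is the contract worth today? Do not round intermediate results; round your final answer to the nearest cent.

$150754.63

PV of 6-year annuity: $20,900.00 × [1 − (1+0.093)^−6] / 0.093 = 92923.00204
Perpetuity value at year 6: $9,170.00 / 0.093 = 98602.15054
PV of perpetuity: 98602.15054 / (1+0.093)^6 = 57831.62763
Total PV = 92923.00204 + 57831.62763 = 150754.62967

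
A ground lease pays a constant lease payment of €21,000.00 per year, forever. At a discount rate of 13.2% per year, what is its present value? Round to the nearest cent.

Level perpetuity: PV = C / r = €21,000.00 / 0.132 = €159,090.91

€159090.91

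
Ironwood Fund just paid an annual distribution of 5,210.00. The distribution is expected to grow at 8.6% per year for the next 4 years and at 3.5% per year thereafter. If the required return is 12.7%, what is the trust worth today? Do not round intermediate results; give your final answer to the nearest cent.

D_1 = 5658.06000
D_2 = 6144.65316
D_3 = 6673.09333
D_4 = 7246.97936
Terminal value at year 4: TV = D_4×(1+g_2)/(r−g_2) = 7500.62364/0.092 = 81528.51778
P_0 = D_1/(1+r)^1 + D_2/(1+r)^2 + D_3/(1+r)^3 + D_4/(1+r)^4 + TV/(1+r)^4
    = 5020.46140 + 4837.81817 + 4661.81947 + 4492.22355 + 50537.51492 = 69549.83751

69549.84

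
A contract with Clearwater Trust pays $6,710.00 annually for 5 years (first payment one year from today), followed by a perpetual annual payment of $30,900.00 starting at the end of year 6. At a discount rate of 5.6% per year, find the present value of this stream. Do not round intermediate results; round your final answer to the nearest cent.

$448770.19

PV of 5-year annuity: $6,710.00 × [1 − (1+0.056)^−5] / 0.056 = 28575.20439
Perpetuity value at year 5: $30,900.00 / 0.056 = 551785.71429
PV of perpetuity: 551785.71429 / (1+0.056)^5 = 420194.98172
Total PV = 28575.20439 + 420194.98172 = 448770.18610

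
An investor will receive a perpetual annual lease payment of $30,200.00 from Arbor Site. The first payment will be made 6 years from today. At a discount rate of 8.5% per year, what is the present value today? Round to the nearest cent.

Value at end of year 5: C / r = $30,200.00 / 0.085 = $355,294.1176
Discount to today: PV = $355,294.1176 / (1 + 0.085)^5 = $355,294.1176 / 1.503657 = $236,286.73

$236286.73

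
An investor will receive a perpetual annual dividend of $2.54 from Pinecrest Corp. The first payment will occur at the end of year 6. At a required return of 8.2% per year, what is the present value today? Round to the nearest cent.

Value at end of year 5: C / r = $2.54 / 0.082 = $30.9756
Discount to today: PV = $30.9756 / (1 + 0.082)^5 = $30.9756 / 1.482983 = $20.89

$20.89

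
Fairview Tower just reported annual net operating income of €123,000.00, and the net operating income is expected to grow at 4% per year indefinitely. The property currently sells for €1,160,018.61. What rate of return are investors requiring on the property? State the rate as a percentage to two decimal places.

15.03%

D₁ = €123,000.00 × 1.04 = €127,920.0000
P = D₁/(r − g) ⇒ r = D₁/P + g = €127,920.0000/€1,160,018.61 + 0.04 = 0.110274 + 0.04 = 0.150274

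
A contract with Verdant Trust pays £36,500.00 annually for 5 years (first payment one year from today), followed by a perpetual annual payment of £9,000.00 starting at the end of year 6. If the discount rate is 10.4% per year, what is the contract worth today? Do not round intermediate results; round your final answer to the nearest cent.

£189728.52

PV of 5-year annuity: £36,500.00 × [1 − (1+0.104)^−5] / 0.104 = 136961.34883
Perpetuity value at year 5: £9,000.00 / 0.104 = 86538.46154
PV of perpetuity: 86538.46154 / (1+0.104)^5 = 52767.17005
Total PV = 136961.34883 + 52767.17005 = 189728.51888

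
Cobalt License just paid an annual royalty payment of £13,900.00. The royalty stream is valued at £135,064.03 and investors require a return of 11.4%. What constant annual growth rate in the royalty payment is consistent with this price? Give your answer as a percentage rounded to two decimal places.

1.01%

P = D₀(1+g)/(r−g) ⇒ P(r−g) = D₀(1+g) ⇒ g(P+D₀) = P·r − D₀
g = (P·r − D₀)/(P + D₀) = (£135,064.03×0.114 − £13,900.00) / (£135,064.03 + £13,900.00) = 0.010051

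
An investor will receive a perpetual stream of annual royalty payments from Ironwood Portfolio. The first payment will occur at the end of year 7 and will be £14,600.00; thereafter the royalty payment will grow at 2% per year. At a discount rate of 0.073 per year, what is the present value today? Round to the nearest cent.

Value at end of year 6: C₁ / (r − g) = £14,600.00 / (0.073 − 0.02) = £275,471.6981
Discount to today: PV = £275,471.6981 / (1 + 0.073)^6 = £275,471.6981 / 1.526154 = £180,500.60

£180500.60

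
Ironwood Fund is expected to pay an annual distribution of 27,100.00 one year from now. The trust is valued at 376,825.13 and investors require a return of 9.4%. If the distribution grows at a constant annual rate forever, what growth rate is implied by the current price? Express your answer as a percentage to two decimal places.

P = D₁/(r−g) ⇒ g = r − D₁/P = 0.094 − 27,100.00/376,825.13 = 0.022083

2.21%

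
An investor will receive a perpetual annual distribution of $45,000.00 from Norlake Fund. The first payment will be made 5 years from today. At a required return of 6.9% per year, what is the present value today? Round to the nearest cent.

$499404.67

Value at end of year 4: C / r = $45,000.00 / 0.069 = $652,173.9130
Discount to today: PV = $652,173.9130 / (1 + 0.069)^4 = $652,173.9130 / 1.305903 = $499,404.67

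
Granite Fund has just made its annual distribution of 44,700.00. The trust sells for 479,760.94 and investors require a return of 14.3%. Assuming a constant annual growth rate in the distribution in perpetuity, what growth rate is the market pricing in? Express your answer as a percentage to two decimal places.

P = D₀(1+g)/(r−g) ⇒ P(r−g) = D₀(1+g) ⇒ g(P+D₀) = P·r − D₀
g = (P·r − D₀)/(P + D₀) = (479,760.94×0.143 − 44,700.00) / (479,760.94 + 44,700.00) = 0.045582

4.56%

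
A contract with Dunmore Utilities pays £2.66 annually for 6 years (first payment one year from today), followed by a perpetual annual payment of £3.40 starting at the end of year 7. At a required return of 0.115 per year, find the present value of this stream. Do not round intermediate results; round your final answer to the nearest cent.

PV of 6-year annuity: £2.66 × [1 − (1+0.115)^−6] / 0.115 = 11.09298
Perpetuity value at year 6: £3.40 / 0.115 = 29.56522
PV of perpetuity: 29.56522 / (1+0.115)^6 = 15.38622
Total PV = 11.09298 + 15.38622 = 26.47920

£26.48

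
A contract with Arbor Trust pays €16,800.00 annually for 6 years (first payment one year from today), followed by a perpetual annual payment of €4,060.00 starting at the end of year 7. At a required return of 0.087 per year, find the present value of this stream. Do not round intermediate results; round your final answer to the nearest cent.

€104332.08

PV of 6-year annuity: €16,800.00 × [1 − (1+0.087)^−6] / 0.087 = 76042.30412
Perpetuity value at year 6: €4,060.00 / 0.087 = 46666.66667
PV of perpetuity: 46666.66667 / (1+0.087)^6 = 28289.77650
Total PV = 76042.30412 + 28289.77650 = 104332.08063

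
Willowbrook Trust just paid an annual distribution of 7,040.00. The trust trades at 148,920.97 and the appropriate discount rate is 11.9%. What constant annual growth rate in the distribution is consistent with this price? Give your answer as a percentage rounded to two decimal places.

P = D₀(1+g)/(r−g) ⇒ P(r−g) = D₀(1+g) ⇒ g(P+D₀) = P·r − D₀
g = (P·r − D₀)/(P + D₀) = (148,920.97×0.119 − 7,040.00) / (148,920.97 + 7,040.00) = 0.068489

6.85%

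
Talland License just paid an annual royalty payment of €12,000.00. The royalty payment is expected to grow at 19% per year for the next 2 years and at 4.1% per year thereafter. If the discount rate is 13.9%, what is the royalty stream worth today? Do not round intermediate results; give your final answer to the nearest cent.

€164776.12

D_1 = 14280.00000
D_2 = 16993.20000
Terminal value at year 2: TV = D_2×(1+g_2)/(r−g_2) = 17689.92120/0.098 = 180509.40000
P_0 = D_1/(1+r)^1 + D_2/(1+r)^2 + TV/(1+r)^2
    = 12537.31343 + 13098.68568 + 139140.12029 = 164776.11940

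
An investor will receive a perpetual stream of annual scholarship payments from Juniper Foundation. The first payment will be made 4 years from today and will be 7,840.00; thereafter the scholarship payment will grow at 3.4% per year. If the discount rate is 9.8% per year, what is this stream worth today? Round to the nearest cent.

92539.91

Value at end of year 3: C₁ / (r − g) = 7,840.00 / (0.098 − 0.034) = 122,500.0000
Discount to today: PV = 122,500.0000 / (1 + 0.098)^3 = 122,500.0000 / 1.323753 = 92,539.91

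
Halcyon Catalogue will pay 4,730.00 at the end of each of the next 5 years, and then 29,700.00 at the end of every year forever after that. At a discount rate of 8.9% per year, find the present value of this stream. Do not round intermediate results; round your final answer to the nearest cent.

236330.74

PV of 5-year annuity: 4,730.00 × [1 − (1+0.089)^−5] / 0.089 = 18445.88680
Perpetuity value at year 5: 29,700.00 / 0.089 = 333707.86517
PV of perpetuity: 333707.86517 / (1+0.089)^5 = 217884.85503
Total PV = 18445.88680 + 217884.85503 = 236330.74183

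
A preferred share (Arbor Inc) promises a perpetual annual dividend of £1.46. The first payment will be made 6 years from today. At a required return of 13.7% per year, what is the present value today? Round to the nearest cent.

£5.61

Value at end of year 5: C / r = £1.46 / 0.137 = £10.6569
Discount to today: PV = £10.6569 / (1 + 0.137)^5 = £10.6569 / 1.900213 = £5.61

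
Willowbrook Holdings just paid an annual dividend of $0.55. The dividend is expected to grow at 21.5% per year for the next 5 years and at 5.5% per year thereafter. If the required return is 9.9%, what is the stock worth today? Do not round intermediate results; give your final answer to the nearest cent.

$25.53

D_1 = 0.66825
D_2 = 0.81192
D_3 = 0.98649
D_4 = 1.19858
D_5 = 1.45628
Terminal value at year 5: TV = D_5×(1+g_2)/(r−g_2) = 1.53637/0.044 = 34.91756
P_0 = D_1/(1+r)^1 + D_2/(1+r)^2 + D_3/(1+r)^3 + D_4/(1+r)^4 + D_5/(1+r)^5 + TV/(1+r)^5
    = 0.60805 + 0.67223 + 0.74319 + 0.82163 + 0.90836 + 21.77988 = 25.53334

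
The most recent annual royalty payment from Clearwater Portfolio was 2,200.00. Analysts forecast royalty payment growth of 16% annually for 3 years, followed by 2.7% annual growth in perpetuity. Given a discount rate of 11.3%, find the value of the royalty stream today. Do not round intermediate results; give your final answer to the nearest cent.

D_1 = 2552.00000
D_2 = 2960.32000
D_3 = 3433.97120
Terminal value at year 3: TV = D_3×(1+g_2)/(r−g_2) = 3526.68842/0.086 = 41008.00491
P_0 = D_1/(1+r)^1 + D_2/(1+r)^2 + D_3/(1+r)^3 + TV/(1+r)^3
    = 2292.90207 + 2389.72722 + 2490.64113 + 29742.88883 = 36916.15925

36916.16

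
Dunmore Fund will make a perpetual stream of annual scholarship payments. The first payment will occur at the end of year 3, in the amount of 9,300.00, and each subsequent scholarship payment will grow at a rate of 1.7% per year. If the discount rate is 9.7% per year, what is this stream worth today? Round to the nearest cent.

Value at end of year 2: C₁ / (r − g) = 9,300.00 / (0.097 − 0.017) = 116,250.0000
Discount to today: PV = 116,250.0000 / (1 + 0.097)^2 = 116,250.0000 / 1.203409 = 96,600.57

96600.57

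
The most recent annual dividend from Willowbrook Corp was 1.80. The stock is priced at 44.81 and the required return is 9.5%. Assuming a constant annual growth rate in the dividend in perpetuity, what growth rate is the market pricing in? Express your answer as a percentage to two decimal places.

P = D₀(1+g)/(r−g) ⇒ P(r−g) = D₀(1+g) ⇒ g(P+D₀) = P·r − D₀
g = (P·r − D₀)/(P + D₀) = (44.81×0.095 − 1.80) / (44.81 + 1.80) = 0.052713

5.27%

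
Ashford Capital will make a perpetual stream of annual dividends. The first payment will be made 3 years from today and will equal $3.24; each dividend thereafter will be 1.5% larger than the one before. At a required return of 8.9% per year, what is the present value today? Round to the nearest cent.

$36.92

Value at end of year 2: C₁ / (r − g) = $3.24 / (0.089 − 0.015) = $43.7838
Discount to today: PV = $43.7838 / (1 + 0.089)^2 = $43.7838 / 1.185921 = $36.92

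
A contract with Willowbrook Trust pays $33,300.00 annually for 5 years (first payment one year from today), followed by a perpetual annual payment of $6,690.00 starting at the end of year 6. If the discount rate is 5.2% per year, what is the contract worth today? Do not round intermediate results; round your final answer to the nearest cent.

PV of 5-year annuity: $33,300.00 × [1 − (1+0.052)^−5] / 0.052 = 143377.97556
Perpetuity value at year 5: $6,690.00 / 0.052 = 128653.84615
PV of perpetuity: 128653.84615 / (1+0.052)^5 = 99849.08169
Total PV = 143377.97556 + 99849.08169 = 243227.05726

$243227.06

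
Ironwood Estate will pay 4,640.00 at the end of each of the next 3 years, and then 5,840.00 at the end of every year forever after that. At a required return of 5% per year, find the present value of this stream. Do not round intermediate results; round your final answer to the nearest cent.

113532.10

PV of 3-year annuity: 4,640.00 × [1 − (1+0.05)^−3] / 0.05 = 12635.87086
Perpetuity value at year 3: 5,840.00 / 0.05 = 116800.00000
PV of perpetuity: 116800.00000 / (1+0.05)^3 = 100896.23151
Total PV = 12635.87086 + 100896.23151 = 113532.10236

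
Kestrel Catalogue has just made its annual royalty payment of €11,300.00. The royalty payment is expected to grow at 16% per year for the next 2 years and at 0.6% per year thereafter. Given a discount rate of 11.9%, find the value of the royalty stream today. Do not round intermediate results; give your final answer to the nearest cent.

D_1 = 13108.00000
D_2 = 15205.28000
Terminal value at year 2: TV = D_2×(1+g_2)/(r−g_2) = 15296.51168/0.113 = 135367.36000
P_0 = D_1/(1+r)^1 + D_2/(1+r)^2 + TV/(1+r)^2
    = 11714.03038 + 12143.23078 + 108106.99263 = 131964.25380

€131964.25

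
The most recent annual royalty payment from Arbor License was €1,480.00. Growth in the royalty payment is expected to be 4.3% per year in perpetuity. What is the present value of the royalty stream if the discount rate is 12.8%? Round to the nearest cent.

€18160.47

D₁ = D₀ × (1 + g) = €1,480.00 × 1.043 = €1,543.6400
Growing perpetuity: P = D₁ / (r − g) = €1,543.6400 / (0.128 − 0.043) = €18,160.47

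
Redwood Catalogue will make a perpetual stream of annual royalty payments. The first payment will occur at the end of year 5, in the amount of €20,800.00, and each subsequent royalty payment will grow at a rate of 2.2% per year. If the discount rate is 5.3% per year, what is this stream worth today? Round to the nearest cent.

Value at end of year 4: C₁ / (r − g) = €20,800.00 / (0.053 − 0.022) = €670,967.7419
Discount to today: PV = €670,967.7419 / (1 + 0.053)^4 = €670,967.7419 / 1.229457 = €545,742.98

€545742.98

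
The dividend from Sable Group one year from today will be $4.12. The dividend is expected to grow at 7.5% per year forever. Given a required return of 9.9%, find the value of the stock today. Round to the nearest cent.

$171.67

Growing perpetuity: P = D₁ / (r − g) = $4.1200 / (0.099 − 0.075) = $171.67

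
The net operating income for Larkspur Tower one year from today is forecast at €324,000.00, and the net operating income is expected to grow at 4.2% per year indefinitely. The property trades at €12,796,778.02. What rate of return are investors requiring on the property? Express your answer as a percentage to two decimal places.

6.73%

P = D₁/(r − g) ⇒ r = D₁/P + g = €324,000.0000/€12,796,778.02 + 0.042 = 0.025319 + 0.042 = 0.067319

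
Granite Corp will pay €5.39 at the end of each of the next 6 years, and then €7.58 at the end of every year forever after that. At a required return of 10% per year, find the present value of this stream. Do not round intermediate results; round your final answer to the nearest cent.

PV of 6-year annuity: €5.39 × [1 − (1+0.1)^−6] / 0.1 = 23.47486
Perpetuity value at year 6: €7.58 / 0.1 = 75.80000
PV of perpetuity: 75.80000 / (1+0.1)^6 = 42.78712
Total PV = 23.47486 + 42.78712 = 66.26198

€66.26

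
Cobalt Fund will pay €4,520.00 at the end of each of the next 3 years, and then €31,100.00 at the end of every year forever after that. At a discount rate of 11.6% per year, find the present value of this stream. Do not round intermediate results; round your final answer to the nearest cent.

PV of 3-year annuity: €4,520.00 × [1 − (1+0.116)^−3] / 0.116 = 10931.33697
Perpetuity value at year 3: €31,100.00 / 0.116 = 268103.44828
PV of perpetuity: 268103.44828 / (1+0.116)^3 = 192890.04570
Total PV = 10931.33697 + 192890.04570 = 203821.38267

€203821.38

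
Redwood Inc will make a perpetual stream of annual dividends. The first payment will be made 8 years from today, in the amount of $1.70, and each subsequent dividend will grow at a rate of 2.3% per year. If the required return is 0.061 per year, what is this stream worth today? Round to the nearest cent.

Value at end of year 7: C₁ / (r − g) = $1.70 / (0.061 − 0.023) = $44.7368
Discount to today: PV = $44.7368 / (1 + 0.061)^7 = $44.7368 / 1.513588 = $29.56

$29.56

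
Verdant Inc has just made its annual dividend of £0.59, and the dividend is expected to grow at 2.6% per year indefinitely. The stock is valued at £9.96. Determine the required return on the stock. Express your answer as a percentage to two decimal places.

8.68%

D₁ = £0.59 × 1.026 = £0.6053
P = D₁/(r − g) ⇒ r = D₁/P + g = £0.6053/£9.96 + 0.026 = 0.060777 + 0.026 = 0.086777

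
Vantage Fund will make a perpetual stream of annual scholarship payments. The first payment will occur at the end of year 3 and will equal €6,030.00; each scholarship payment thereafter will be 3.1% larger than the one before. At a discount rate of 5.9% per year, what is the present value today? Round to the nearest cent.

Value at end of year 2: C₁ / (r − g) = €6,030.00 / (0.059 − 0.031) = €215,357.1429
Discount to today: PV = €215,357.1429 / (1 + 0.059)^2 = €215,357.1429 / 1.121481 = €192,029.24

€192029.24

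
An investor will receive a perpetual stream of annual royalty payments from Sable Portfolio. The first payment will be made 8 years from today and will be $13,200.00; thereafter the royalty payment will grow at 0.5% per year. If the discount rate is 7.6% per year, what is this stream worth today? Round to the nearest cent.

Value at end of year 7: C₁ / (r − g) = $13,200.00 / (0.076 − 0.005) = $185,915.4930
Discount to today: PV = $185,915.4930 / (1 + 0.076)^7 = $185,915.4930 / 1.669882 = $111,334.48

$111334.48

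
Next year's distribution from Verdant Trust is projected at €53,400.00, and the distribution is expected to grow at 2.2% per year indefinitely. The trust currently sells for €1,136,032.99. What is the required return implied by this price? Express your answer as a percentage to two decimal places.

6.90%

P = D₁/(r − g) ⇒ r = D₁/P + g = €53,400.0000/€1,136,032.99 + 0.022 = 0.047006 + 0.022 = 0.069006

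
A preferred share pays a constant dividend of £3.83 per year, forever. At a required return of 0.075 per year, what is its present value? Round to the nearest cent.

£51.07

Level perpetuity: PV = C / r = £3.83 / 0.075 = £51.07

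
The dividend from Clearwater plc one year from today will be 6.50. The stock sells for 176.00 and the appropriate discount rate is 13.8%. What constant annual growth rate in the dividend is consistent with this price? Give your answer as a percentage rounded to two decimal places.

10.11%

P = D₁/(r−g) ⇒ g = r − D₁/P = 0.138 − 6.50/176.00 = 0.101068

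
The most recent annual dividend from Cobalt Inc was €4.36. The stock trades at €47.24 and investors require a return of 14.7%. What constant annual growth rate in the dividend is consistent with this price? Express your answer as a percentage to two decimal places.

5.01%

P = D₀(1+g)/(r−g) ⇒ P(r−g) = D₀(1+g) ⇒ g(P+D₀) = P·r − D₀
g = (P·r − D₀)/(P + D₀) = (€47.24×0.147 − €4.36) / (€47.24 + €4.36) = 0.050083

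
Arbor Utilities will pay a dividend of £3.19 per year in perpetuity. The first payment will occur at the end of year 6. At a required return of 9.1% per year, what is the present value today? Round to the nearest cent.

£22.68

Value at end of year 5: C / r = £3.19 / 0.091 = £35.0549
Discount to today: PV = £35.0549 / (1 + 0.091)^5 = £35.0549 / 1.545695 = £22.68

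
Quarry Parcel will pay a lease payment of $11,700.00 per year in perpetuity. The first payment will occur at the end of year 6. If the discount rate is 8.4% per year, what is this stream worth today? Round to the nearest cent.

$93059.38

Value at end of year 5: C / r = $11,700.00 / 0.084 = $139,285.7143
Discount to today: PV = $139,285.7143 / (1 + 0.084)^5 = $139,285.7143 / 1.496740 = $93,059.38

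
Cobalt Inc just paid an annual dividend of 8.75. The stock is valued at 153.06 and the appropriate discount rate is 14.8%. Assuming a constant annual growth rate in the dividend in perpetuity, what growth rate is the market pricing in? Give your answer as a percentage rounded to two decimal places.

P = D₀(1+g)/(r−g) ⇒ P(r−g) = D₀(1+g) ⇒ g(P+D₀) = P·r − D₀
g = (P·r − D₀)/(P + D₀) = (153.06×0.148 − 8.75) / (153.06 + 8.75) = 0.085921

8.59%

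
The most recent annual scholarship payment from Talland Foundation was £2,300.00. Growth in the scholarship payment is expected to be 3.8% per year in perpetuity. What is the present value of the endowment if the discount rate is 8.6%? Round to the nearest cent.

£49737.50

D₁ = D₀ × (1 + g) = £2,300.00 × 1.038 = £2,387.4000
Growing perpetuity: P = D₁ / (r − g) = £2,387.4000 / (0.086 − 0.038) = £49,737.50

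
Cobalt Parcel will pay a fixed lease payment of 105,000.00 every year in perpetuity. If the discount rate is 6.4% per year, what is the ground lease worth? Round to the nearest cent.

1640625.00

Level perpetuity: PV = C / r = 105,000.00 / 0.064 = 1,640,625.00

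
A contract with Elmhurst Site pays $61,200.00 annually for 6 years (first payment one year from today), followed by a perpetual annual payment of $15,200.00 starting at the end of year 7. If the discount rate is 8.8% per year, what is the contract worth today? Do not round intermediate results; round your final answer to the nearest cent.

$380315.81

PV of 6-year annuity: $61,200.00 × [1 − (1+0.088)^−6] / 0.088 = 276183.01108
Perpetuity value at year 6: $15,200.00 / 0.088 = 172727.27273
PV of perpetuity: 172727.27273 / (1+0.088)^6 = 104132.79939
Total PV = 276183.01108 + 104132.79939 = 380315.81047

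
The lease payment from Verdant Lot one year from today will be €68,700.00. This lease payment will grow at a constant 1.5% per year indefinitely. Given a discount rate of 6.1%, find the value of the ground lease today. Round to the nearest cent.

€1493478.26

Growing perpetuity: P = D₁ / (r − g) = €68,700.0000 / (0.061 − 0.015) = €1,493,478.26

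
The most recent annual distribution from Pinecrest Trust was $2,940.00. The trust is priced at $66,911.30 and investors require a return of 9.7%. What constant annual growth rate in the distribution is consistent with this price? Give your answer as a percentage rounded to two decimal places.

P = D₀(1+g)/(r−g) ⇒ P(r−g) = D₀(1+g) ⇒ g(P+D₀) = P·r − D₀
g = (P·r − D₀)/(P + D₀) = ($66,911.30×0.097 − $2,940.00) / ($66,911.30 + $2,940.00) = 0.050828

5.08%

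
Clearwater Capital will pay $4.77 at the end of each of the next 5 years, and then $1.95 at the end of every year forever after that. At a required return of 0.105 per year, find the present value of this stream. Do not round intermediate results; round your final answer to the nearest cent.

$29.13

PV of 5-year annuity: $4.77 × [1 − (1+0.105)^−5] / 0.105 = 17.85343
Perpetuity value at year 5: $1.95 / 0.105 = 18.57143
PV of perpetuity: 18.57143 / (1+0.105)^5 = 11.27286
Total PV = 17.85343 + 11.27286 = 29.12629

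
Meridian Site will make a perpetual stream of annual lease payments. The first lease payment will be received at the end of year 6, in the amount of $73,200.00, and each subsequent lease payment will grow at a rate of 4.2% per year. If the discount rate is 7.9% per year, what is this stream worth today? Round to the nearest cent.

Value at end of year 5: C₁ / (r − g) = $73,200.00 / (0.079 − 0.042) = $1,978,378.3784
Discount to today: PV = $1,978,378.3784 / (1 + 0.079)^5 = $1,978,378.3784 / 1.462538 = $1,352,702.00

$1352702.00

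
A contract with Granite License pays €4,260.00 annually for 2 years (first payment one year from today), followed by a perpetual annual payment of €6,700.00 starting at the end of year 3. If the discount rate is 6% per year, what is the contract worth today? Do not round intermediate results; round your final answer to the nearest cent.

€107193.19

PV of 2-year annuity: €4,260.00 × [1 − (1+0.06)^−2] / 0.06 = 7810.25276
Perpetuity value at year 2: €6,700.00 / 0.06 = 111666.66667
PV of perpetuity: 111666.66667 / (1+0.06)^2 = 99382.93580
Total PV = 7810.25276 + 99382.93580 = 107193.18856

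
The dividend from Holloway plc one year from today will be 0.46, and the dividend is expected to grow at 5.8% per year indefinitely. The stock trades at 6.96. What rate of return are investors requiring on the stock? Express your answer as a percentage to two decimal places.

12.41%

P = D₁/(r − g) ⇒ r = D₁/P + g = 0.4600/6.96 + 0.058 = 0.066092 + 0.058 = 0.124092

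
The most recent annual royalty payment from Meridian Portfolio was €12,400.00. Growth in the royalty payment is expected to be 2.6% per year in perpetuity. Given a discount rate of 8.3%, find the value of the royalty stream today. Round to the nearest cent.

€223200.00

D₁ = D₀ × (1 + g) = €12,400.00 × 1.026 = €12,722.4000
Growing perpetuity: P = D₁ / (r − g) = €12,722.4000 / (0.083 − 0.026) = €223,200.00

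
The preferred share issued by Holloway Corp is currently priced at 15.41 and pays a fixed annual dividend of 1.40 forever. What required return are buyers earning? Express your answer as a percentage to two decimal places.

P = C/r ⇒ r = C/P = 1.40/15.41 = 0.090850

9.09%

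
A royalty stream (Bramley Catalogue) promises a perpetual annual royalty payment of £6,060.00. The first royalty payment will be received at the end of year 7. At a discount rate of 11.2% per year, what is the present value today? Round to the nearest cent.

£28617.12

Value at end of year 6: C / r = £6,060.00 / 0.112 = £54,107.1429
Discount to today: PV = £54,107.1429 / (1 + 0.112)^6 = £54,107.1429 / 1.890727 = £28,617.12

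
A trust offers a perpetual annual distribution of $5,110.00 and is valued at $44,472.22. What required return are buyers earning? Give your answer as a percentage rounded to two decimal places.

P = C/r ⇒ r = C/P = $5,110.00/$44,472.22 = 0.114903

11.49%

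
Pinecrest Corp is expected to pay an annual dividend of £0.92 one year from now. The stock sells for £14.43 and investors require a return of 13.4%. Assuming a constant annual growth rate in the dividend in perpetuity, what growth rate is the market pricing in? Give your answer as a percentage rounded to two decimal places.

7.02%

P = D₁/(r−g) ⇒ g = r − D₁/P = 0.134 − £0.92/£14.43 = 0.070244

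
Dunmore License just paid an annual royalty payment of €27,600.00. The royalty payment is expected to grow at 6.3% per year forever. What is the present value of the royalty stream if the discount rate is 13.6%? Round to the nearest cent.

€401901.37

D₁ = D₀ × (1 + g) = €27,600.00 × 1.063 = €29,338.8000
Growing perpetuity: P = D₁ / (r − g) = €29,338.8000 / (0.136 − 0.063) = €401,901.37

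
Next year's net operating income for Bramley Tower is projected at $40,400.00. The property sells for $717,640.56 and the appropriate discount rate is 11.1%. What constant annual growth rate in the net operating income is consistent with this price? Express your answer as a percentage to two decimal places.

P = D₁/(r−g) ⇒ g = r − D₁/P = 0.111 − $40,400.00/$717,640.56 = 0.054704

5.47%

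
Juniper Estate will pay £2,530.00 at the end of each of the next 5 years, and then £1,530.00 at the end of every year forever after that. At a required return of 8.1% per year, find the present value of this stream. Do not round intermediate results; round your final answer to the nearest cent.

£22871.10

PV of 5-year annuity: £2,530.00 × [1 − (1+0.081)^−5] / 0.081 = 10074.98841
Perpetuity value at year 5: £1,530.00 / 0.081 = 18888.88889
PV of perpetuity: 18888.88889 / (1+0.081)^5 = 12796.10933
Total PV = 10074.98841 + 12796.10933 = 22871.09775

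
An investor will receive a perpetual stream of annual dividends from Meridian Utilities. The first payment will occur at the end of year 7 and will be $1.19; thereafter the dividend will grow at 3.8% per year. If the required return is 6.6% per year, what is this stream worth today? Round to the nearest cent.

Value at end of year 6: C₁ / (r − g) = $1.19 / (0.066 − 0.038) = $42.5000
Discount to today: PV = $42.5000 / (1 + 0.066)^6 = $42.5000 / 1.467382 = $28.96

$28.96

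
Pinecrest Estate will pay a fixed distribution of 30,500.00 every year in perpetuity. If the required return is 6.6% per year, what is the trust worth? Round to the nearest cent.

Level perpetuity: PV = C / r = 30,500.00 / 0.066 = 462,121.21

462121.21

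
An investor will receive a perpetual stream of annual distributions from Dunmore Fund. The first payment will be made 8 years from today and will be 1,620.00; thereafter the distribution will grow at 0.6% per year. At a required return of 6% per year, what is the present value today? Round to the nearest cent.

19951.71

Value at end of year 7: C₁ / (r − g) = 1,620.00 / (0.06 − 0.006) = 30,000.0000
Discount to today: PV = 30,000.0000 / (1 + 0.06)^7 = 30,000.0000 / 1.503630 = 19,951.71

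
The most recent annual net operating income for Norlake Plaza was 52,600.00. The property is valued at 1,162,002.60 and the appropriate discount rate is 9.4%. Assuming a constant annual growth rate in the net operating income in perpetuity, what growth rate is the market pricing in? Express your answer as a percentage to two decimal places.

4.66%

P = D₀(1+g)/(r−g) ⇒ P(r−g) = D₀(1+g) ⇒ g(P+D₀) = P·r − D₀
g = (P·r − D₀)/(P + D₀) = (1,162,002.60×0.094 − 52,600.00) / (1,162,002.60 + 52,600.00) = 0.046623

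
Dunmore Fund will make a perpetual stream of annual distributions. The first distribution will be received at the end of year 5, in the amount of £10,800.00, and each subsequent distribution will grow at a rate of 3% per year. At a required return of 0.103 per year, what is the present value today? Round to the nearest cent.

£99953.69

Value at end of year 4: C₁ / (r − g) = £10,800.00 / (0.103 − 0.03) = £147,945.2055
Discount to today: PV = £147,945.2055 / (1 + 0.103)^4 = £147,945.2055 / 1.480137 = £99,953.69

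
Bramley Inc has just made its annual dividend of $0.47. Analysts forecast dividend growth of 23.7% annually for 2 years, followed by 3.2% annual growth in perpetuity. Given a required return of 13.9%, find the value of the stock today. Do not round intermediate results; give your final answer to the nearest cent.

D_1 = 0.58139
D_2 = 0.71918
Terminal value at year 2: TV = D_2×(1+g_2)/(r−g_2) = 0.74219/0.107 = 6.93638
P_0 = D_1/(1+r)^1 + D_2/(1+r)^2 + TV/(1+r)^2
    = 0.51044 + 0.55436 + 5.34670 = 6.41150

$6.41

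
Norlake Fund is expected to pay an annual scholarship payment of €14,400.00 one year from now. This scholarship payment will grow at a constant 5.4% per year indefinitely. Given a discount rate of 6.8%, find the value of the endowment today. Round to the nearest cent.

€1028571.43

Growing perpetuity: P = D₁ / (r − g) = €14,400.0000 / (0.068 − 0.054) = €1,028,571.43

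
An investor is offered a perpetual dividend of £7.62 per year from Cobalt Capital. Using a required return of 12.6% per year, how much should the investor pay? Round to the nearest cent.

£60.48

Level perpetuity: PV = C / r = £7.62 / 0.126 = £60.48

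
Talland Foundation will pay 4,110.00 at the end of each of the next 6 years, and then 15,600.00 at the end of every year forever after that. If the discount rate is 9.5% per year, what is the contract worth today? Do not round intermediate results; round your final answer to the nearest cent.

PV of 6-year annuity: 4,110.00 × [1 − (1+0.095)^−6] / 0.095 = 18165.48229
Perpetuity value at year 6: 15,600.00 / 0.095 = 164210.52632
PV of perpetuity: 164210.52632 / (1+0.095)^6 = 95261.25045
Total PV = 18165.48229 + 95261.25045 = 113426.73275

113426.73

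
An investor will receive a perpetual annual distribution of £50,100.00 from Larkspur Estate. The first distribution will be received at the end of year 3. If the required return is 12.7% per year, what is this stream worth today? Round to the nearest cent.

Value at end of year 2: C / r = £50,100.00 / 0.127 = £394,488.1890
Discount to today: PV = £394,488.1890 / (1 + 0.127)^2 = £394,488.1890 / 1.270129 = £310,589.07

£310589.07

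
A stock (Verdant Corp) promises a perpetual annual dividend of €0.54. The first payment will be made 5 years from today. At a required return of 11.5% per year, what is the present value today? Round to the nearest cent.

€3.04

Value at end of year 4: C / r = €0.54 / 0.115 = €4.6957
Discount to today: PV = €4.6957 / (1 + 0.115)^4 = €4.6957 / 1.545608 = €3.04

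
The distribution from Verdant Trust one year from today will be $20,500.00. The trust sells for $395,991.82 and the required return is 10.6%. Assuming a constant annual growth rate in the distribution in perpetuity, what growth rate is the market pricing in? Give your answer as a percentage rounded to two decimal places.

P = D₁/(r−g) ⇒ g = r − D₁/P = 0.106 − $20,500.00/$395,991.82 = 0.054231

5.42%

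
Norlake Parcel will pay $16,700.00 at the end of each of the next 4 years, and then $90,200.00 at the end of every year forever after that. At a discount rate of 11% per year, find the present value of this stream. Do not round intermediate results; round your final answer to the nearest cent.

PV of 4-year annuity: $16,700.00 × [1 − (1+0.11)^−4] / 0.11 = 51810.84302
Perpetuity value at year 4: $90,200.00 / 0.11 = 820000.00000
PV of perpetuity: 820000.00000 / (1+0.11)^4 = 540159.39880
Total PV = 51810.84302 + 540159.39880 = 591970.24182

$591970.24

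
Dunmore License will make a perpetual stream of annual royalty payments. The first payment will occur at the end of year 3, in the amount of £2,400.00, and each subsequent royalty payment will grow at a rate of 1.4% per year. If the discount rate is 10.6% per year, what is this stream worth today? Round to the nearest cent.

£21326.18

Value at end of year 2: C₁ / (r − g) = £2,400.00 / (0.106 − 0.014) = £26,086.9565
Discount to today: PV = £26,086.9565 / (1 + 0.106)^2 = £26,086.9565 / 1.223236 = £21,326.18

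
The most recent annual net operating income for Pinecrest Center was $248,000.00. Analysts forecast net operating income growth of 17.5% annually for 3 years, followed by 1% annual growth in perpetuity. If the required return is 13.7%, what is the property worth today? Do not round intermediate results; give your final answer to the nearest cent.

D_1 = 291400.00000
D_2 = 342395.00000
D_3 = 402314.12500
Terminal value at year 3: TV = D_3×(1+g_2)/(r−g_2) = 406337.26625/0.127 = 3199506.03346
P_0 = D_1/(1+r)^1 + D_2/(1+r)^2 + D_3/(1+r)^3 + TV/(1+r)^3
    = 256288.47845 + 264853.96850 + 273705.72822 + 2176714.84646 = 2971563.02163

$2971563.02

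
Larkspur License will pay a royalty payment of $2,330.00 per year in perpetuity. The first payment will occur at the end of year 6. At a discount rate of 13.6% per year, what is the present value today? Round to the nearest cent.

Value at end of year 5: C / r = $2,330.00 / 0.136 = $17,132.3529
Discount to today: PV = $17,132.3529 / (1 + 0.136)^5 = $17,132.3529 / 1.891872 = $9,055.77

$9055.77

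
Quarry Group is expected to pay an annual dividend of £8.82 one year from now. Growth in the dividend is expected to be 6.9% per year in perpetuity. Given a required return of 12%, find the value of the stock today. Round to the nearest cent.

Growing perpetuity: P = D₁ / (r − g) = £8.8200 / (0.12 − 0.069) = £172.94

£172.94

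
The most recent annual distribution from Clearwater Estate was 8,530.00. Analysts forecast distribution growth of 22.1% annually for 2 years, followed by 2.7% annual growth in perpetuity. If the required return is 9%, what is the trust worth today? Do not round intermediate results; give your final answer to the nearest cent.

D_1 = 10415.13000
D_2 = 12716.87373
Terminal value at year 2: TV = D_2×(1+g_2)/(r−g_2) = 13060.22932/0.063 = 207305.22731
P_0 = D_1/(1+r)^1 + D_2/(1+r)^2 + TV/(1+r)^2
    = 9555.16514 + 10703.53820 + 174484.66233 = 194743.36566

194743.37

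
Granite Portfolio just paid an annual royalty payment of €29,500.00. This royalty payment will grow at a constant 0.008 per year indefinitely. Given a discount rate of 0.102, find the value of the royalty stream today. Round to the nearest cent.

D₁ = D₀ × (1 + g) = €29,500.00 × 1.008 = €29,736.0000
Growing perpetuity: P = D₁ / (r − g) = €29,736.0000 / (0.102 − 0.008) = €316,340.43

€316340.43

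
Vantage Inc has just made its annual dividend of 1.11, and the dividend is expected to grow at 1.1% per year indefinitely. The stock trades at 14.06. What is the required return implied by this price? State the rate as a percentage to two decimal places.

D₁ = 1.11 × 1.011 = 1.1222
P = D₁/(r − g) ⇒ r = D₁/P + g = 1.1222/14.06 + 0.011 = 0.079816 + 0.011 = 0.090816

9.08%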